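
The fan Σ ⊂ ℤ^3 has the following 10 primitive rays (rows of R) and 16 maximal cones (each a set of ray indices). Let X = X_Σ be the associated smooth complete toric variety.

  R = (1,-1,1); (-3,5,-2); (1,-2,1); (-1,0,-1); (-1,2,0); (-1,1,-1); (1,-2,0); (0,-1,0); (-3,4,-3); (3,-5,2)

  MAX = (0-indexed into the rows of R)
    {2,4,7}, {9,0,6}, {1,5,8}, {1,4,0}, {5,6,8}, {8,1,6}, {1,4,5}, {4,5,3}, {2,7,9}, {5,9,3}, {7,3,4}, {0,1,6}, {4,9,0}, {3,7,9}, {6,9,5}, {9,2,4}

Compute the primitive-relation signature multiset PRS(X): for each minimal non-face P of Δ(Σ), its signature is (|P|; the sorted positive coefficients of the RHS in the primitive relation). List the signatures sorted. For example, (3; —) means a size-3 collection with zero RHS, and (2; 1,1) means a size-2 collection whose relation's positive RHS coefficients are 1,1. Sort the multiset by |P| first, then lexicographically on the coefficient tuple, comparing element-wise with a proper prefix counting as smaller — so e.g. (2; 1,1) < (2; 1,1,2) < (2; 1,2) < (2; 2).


25 minimal non-faces of Δ(Σ) (on 10 rays):

  {0,5}:  v_{0} + v_{5} = 0  →  sig = (2; —)
  {1,9}:  v_{1} + v_{9} = 0  →  sig = (2; —)
  {4,6}:  v_{4} + v_{6} = 0  →  sig = (2; —)
  {0,3}:  v_{0} + v_{3} = v_{7}  →  sig = (2; 1)
  {0,7}:  v_{0} + v_{7} = v_{2}  →  sig = (2; 1)
  {2,5}:  v_{2} + v_{5} = v_{7}  →  sig = (2; 1)
  {5,7}:  v_{5} + v_{7} = v_{3}  →  sig = (2; 1)
  {0,2}:  v_{0} + v_{2} = v_{4} + v_{9}  →  sig = (2; 1,1)
  {0,8}:  v_{0} + v_{8} = v_{1} + v_{6}  →  sig = (2; 1,1)
  {1,2}:  v_{1} + v_{2} = v_{4} + v_{5}  →  sig = (2; 1,1)
  {2,6}:  v_{2} + v_{6} = v_{5} + v_{9}  →  sig = (2; 1,1)
  {4,8}:  v_{4} + v_{8} = v_{1} + v_{5}  →  sig = (2; 1,1)
  {8,9}:  v_{8} + v_{9} = v_{5} + v_{6}  →  sig = (2; 1,1)
  {1,7}:  v_{1} + v_{7} = v_{4} + 2·v_{5}  →  sig = (2; 1,2)
  {6,7}:  v_{6} + v_{7} = 2·v_{5} + v_{9}  →  sig = (2; 1,2)
  {1,3}:  v_{1} + v_{3} = v_{4} + 3·v_{5}  →  sig = (2; 1,3)
  {3,6}:  v_{3} + v_{6} = 3·v_{5} + v_{9}  →  sig = (2; 1,3)
  {2,3}:  v_{2} + v_{3} = 2·v_{7}  →  sig = (2; 2)
  {2,8}:  v_{2} + v_{8} = 2·v_{5}  →  sig = (2; 2)
  {7,8}:  v_{7} + v_{8} = 3·v_{5}  →  sig = (2; 3)
  {3,8}:  v_{3} + v_{8} = 4·v_{5}  →  sig = (2; 4)
  {1,5,6}:  v_{1} + v_{5} + v_{6} = v_{8}  →  sig = (3; 1)
  {4,5,9}:  v_{4} + v_{5} + v_{9} = v_{2}  →  sig = (3; 1)
  {3,4,9}:  v_{3} + v_{4} + v_{9} = v_{2} + v_{7}  →  sig = (3; 1,1)
  {4,7,9}:  v_{4} + v_{7} + v_{9} = 2·v_{2}  →  sig = (3; 2)

Sorted signature multiset PRS(X):
    (2; —)
    (2; —)
    (2; —)
    (2; 1)
    (2; 1)
    (2; 1)
    (2; 1)
    (2; 1,1)
    (2; 1,1)
    (2; 1,1)
    (2; 1,1)
    (2; 1,1)
    (2; 1,1)
    (2; 1,2)
    (2; 1,2)
    (2; 1,3)
    (2; 1,3)
    (2; 2)
    (2; 2)
    (2; 3)
    (2; 4)
    (3; 1)
    (3; 1)
    (3; 1,1)
    (3; 2)


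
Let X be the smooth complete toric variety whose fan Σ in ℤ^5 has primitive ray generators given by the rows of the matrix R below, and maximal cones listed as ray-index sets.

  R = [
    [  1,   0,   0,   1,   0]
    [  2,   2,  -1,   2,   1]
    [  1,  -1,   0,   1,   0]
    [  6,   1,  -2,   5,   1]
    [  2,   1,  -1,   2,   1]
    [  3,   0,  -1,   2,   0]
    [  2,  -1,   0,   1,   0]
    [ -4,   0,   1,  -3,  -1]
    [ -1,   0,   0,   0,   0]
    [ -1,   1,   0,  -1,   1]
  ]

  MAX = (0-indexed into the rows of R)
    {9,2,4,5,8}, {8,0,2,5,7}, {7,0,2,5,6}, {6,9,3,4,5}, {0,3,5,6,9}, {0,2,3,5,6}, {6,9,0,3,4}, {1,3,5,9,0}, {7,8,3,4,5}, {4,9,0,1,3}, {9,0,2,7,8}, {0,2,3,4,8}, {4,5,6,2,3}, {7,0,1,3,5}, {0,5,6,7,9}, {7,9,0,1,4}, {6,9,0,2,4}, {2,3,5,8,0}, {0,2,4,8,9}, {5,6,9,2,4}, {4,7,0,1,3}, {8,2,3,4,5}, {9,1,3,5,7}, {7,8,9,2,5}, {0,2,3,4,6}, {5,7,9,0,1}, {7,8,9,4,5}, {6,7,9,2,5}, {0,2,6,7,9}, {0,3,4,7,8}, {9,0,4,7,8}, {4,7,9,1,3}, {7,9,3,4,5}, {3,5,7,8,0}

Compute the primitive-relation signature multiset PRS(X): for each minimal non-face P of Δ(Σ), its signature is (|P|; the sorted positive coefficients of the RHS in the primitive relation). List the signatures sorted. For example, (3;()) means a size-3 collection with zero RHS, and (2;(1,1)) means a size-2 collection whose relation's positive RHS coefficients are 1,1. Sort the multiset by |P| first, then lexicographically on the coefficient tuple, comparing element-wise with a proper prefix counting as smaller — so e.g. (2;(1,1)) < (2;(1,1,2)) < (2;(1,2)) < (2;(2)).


The 15 primitive collections of Σ (r=10, n=5):

  P={6,8}:  v_{6} + v_{8} = v_{2}  →  sig = (2;(1))
  P={1,2}:  v_{1} + v_{2} = v_{0} + v_{4}  →  sig = (2;(1,1))
  P={1,6}:  v_{1} + v_{6} = 2·v_{0} + v_{5} + v_{9}  →  sig = (2;(1,1,2))
  P={1,8}:  v_{1} + v_{8} = v_{0} + 2·v_{4} + v_{7}  →  sig = (2;(1,1,2))
  P={4,6,7}:  v_{4} + v_{6} + v_{7} = 0  →  sig = (3;())
  P={0,4,5}:  v_{0} + v_{4} + v_{5} = v_{3}  →  sig = (3;(1))
  P={2,4,7}:  v_{2} + v_{4} + v_{7} = v_{8}  →  sig = (3;(1))
  P={3,6,7}:  v_{3} + v_{6} + v_{7} = v_{0} + v_{5}  →  sig = (3;(1,1))
  P={2,3,7}:  v_{2} + v_{3} + v_{7} = v_{0} + v_{5} + v_{8}  →  sig = (3;(1,1,1))
  P={1,4,5}:  v_{1} + v_{4} + v_{5} = 2·v_{3} + v_{7} + v_{9}  →  sig = (3;(1,1,2))
  P={2,3,9}:  v_{2} + v_{3} + v_{9} = 2·v_{4} + v_{6}  →  sig = (3;(1,2))
  P={3,8,9}:  v_{3} + v_{8} + v_{9} = 2·v_{4}  →  sig = (3;(2))
  P={0,3,7,9}:  v_{0} + v_{3} + v_{7} + v_{9} = v_{1}  →  sig = (4;(1))
  P={0,5,8,9}:  v_{0} + v_{5} + v_{8} + v_{9} = v_{4}  →  sig = (4;(1))
  P={0,2,5,9}:  v_{0} + v_{2} + v_{5} + v_{9} = v_{4} + v_{6}  →  sig = (4;(1,1))

Signatures (|P|; sorted positive RHS coefficients), sorted:
{ (2;(1)),  (2;(1,1)),  (2;(1,1,2)) ×2,  (3;()),  (3;(1)) ×2,  (3;(1,1)),  (3;(1,1,1)),  (3;(1,1,2)),  (3;(1,2)),  (3;(2)),  (4;(1)) ×2,  (4;(1,1)) }


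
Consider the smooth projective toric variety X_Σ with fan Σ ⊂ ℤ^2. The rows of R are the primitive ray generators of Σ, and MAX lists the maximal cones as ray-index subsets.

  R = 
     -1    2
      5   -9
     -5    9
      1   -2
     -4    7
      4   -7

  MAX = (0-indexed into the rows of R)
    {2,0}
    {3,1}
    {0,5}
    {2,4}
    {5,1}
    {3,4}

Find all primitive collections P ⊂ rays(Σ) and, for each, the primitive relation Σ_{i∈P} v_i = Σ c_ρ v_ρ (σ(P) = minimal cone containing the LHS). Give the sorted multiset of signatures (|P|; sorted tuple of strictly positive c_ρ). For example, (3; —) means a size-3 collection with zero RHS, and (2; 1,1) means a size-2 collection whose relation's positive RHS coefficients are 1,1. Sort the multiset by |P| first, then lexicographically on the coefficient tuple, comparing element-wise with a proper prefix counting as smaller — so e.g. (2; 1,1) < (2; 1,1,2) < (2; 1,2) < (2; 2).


Primitive collections (9):

  {0,3}:  v_{0} + v_{3} = 0 ; sig = (2; —)
  {1,2}:  v_{1} + v_{2} = 0 ; sig = (2; —)
  {4,5}:  v_{4} + v_{5} = 0 ; sig = (2; —)
  {0,1}:  v_{0} + v_{1} = v_{5} ; sig = (2; 1)
  {0,4}:  v_{0} + v_{4} = v_{2} ; sig = (2; 1)
  {1,4}:  v_{1} + v_{4} = v_{3} ; sig = (2; 1)
  {2,3}:  v_{2} + v_{3} = v_{4} ; sig = (2; 1)
  {2,5}:  v_{2} + v_{5} = v_{0} ; sig = (2; 1)
  {3,5}:  v_{3} + v_{5} = v_{1} ; sig = (2; 1)

Sorted signature multiset PRS(X):
    |P|=2: 9 collections, coeffs (), (), (), (1), (1), (1), (1), (1), (1)


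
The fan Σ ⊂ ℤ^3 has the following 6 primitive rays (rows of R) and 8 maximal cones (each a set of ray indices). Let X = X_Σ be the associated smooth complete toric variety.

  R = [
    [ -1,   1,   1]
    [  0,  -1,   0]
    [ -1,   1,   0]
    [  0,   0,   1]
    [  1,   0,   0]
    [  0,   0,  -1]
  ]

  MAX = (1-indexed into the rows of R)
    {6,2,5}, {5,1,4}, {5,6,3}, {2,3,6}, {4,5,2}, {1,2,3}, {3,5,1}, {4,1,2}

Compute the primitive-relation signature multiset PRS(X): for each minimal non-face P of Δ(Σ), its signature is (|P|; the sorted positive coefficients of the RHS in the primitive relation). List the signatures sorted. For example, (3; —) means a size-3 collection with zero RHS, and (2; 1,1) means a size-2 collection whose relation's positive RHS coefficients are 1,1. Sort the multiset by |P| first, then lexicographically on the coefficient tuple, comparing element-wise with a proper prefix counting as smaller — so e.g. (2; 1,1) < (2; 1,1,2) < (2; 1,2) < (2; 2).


|primitive collections| = 5. Relations:

  P = {4,6}:  v_{4} + v_{6} = 0 — sig = (2; —)
  P = {1,6}:  v_{1} + v_{6} = v_{3} — sig = (2; 1)
  P = {3,4}:  v_{3} + v_{4} = v_{1} — sig = (2; 1)
  P = {2,3,5}:  v_{2} + v_{3} + v_{5} = 0 — sig = (3; —)
  P = {1,2,5}:  v_{1} + v_{2} + v_{5} = v_{4} — sig = (3; 1)

Hence PRS(X_Σ) =
    |P|=2: 3 collections, coeffs (), (1), (1)
    |P|=3: 2 collections, coeffs (), (1)


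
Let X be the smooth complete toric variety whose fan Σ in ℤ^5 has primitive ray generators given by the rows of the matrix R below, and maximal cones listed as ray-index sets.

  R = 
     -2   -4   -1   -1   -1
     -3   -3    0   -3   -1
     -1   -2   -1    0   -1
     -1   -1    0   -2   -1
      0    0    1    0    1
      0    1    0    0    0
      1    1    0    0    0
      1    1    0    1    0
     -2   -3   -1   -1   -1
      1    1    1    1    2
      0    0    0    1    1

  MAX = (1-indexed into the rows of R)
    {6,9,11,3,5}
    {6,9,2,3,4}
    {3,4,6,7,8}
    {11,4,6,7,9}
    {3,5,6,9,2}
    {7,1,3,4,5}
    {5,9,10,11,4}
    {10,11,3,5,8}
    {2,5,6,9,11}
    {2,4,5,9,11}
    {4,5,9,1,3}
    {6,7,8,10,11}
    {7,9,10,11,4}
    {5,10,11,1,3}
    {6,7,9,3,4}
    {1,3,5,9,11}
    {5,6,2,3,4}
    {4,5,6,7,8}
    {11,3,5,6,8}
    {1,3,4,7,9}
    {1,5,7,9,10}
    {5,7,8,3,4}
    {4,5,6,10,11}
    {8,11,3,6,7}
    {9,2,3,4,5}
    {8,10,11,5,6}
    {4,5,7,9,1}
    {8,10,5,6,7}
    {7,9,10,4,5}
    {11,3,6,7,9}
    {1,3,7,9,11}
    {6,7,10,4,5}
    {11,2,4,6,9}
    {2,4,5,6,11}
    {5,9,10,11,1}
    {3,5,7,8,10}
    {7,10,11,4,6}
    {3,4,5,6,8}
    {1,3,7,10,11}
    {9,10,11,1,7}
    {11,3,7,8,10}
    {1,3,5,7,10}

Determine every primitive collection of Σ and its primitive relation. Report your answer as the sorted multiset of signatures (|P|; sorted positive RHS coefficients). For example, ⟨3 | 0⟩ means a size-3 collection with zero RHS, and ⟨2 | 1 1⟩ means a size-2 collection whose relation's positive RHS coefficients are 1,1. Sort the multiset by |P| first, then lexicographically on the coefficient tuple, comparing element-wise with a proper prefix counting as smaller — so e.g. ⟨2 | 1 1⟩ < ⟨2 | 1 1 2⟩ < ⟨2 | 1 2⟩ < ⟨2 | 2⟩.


Σ has 22 primitive collections:

  P={1,6}:  v_{1} + v_{6} = v_{9}  ⟹  sig = ⟨2 | 1⟩
  P={8,9}:  v_{8} + v_{9} = v_{3}  ⟹  sig = ⟨2 | 1⟩
  P={2,8}:  v_{2} + v_{8} = v_{3} + v_{4} + v_{5} + v_{6}  ⟹  sig = ⟨2 | 1 1 1 1⟩
  P={1,2}:  v_{1} + v_{2} = v_{4} + v_{5} + 2·v_{9}  ⟹  sig = ⟨2 | 1 1 2⟩
  P={1,8}:  v_{1} + v_{8} = 2·v_{3} + v_{5} + v_{7}  ⟹  sig = ⟨2 | 1 1 2⟩
  P={2,7}:  v_{2} + v_{7} = 2·v_{4} + v_{11}  ⟹  sig = ⟨2 | 1 2⟩
  P={2,10}:  v_{2} + v_{10} = 2·v_{4} + v_{5} + 2·v_{11}  ⟹  sig = ⟨2 | 1 2 2⟩
  P={4,8,11}:  v_{4} + v_{8} + v_{11} = 0  ⟹  sig = ⟨3 | 0⟩
  P={3,4,11}:  v_{3} + v_{4} + v_{11} = v_{9}  ⟹  sig = ⟨3 | 1⟩
  P={3,6,10}:  v_{3} + v_{6} + v_{10} = v_{11}  ⟹  sig = ⟨3 | 1⟩
  P={5,7,11}:  v_{5} + v_{7} + v_{11} = v_{10}  ⟹  sig = ⟨3 | 1⟩
  P={3,9,10}:  v_{3} + v_{9} + v_{10} = v_{1} + v_{11}  ⟹  sig = ⟨3 | 1 1⟩
  P={4,8,10}:  v_{4} + v_{8} + v_{10} = v_{5} + v_{7}  ⟹  sig = ⟨3 | 1 1⟩
  P={3,4,10}:  v_{3} + v_{4} + v_{10} = v_{5} + v_{7} + v_{9}  ⟹  sig = ⟨3 | 1 1 1⟩
  P={1,4,11}:  v_{1} + v_{4} + v_{11} = v_{5} + v_{7} + 2·v_{9}  ⟹  sig = ⟨3 | 1 1 2⟩
  P={2,3,11}:  v_{2} + v_{3} + v_{11} = v_{5} + v_{6} + 2·v_{9}  ⟹  sig = ⟨3 | 1 1 2⟩
  P={6,9,10}:  v_{6} + v_{9} + v_{10} = v_{4} + 2·v_{11}  ⟹  sig = ⟨3 | 1 2⟩
  P={1,4,10}:  v_{1} + v_{4} + v_{10} = 2·v_{5} + 2·v_{7} + 2·v_{9}  ⟹  sig = ⟨3 | 2 2 2⟩
  P={3,5,6,7}:  v_{3} + v_{5} + v_{6} + v_{7} = 0  ⟹  sig = ⟨4 | 0⟩
  P={3,5,7,9}:  v_{3} + v_{5} + v_{7} + v_{9} = v_{1}  ⟹  sig = ⟨4 | 1⟩
  P={4,5,6,9}:  v_{4} + v_{5} + v_{6} + v_{9} = v_{2}  ⟹  sig = ⟨4 | 1⟩
  P={5,6,7,9}:  v_{5} + v_{6} + v_{7} + v_{9} = v_{4} + v_{11}  ⟹  sig = ⟨4 | 1 1⟩

so the primitive-relation signature multiset is
    |P|=2: 7 collections, coeffs (1), (1), (1,1,1,1), (1,1,2), (1,1,2), (1,2), (1,2,2)
    |P|=3: 11 collections, coeffs (), (1), (1), (1), (1,1), (1,1), (1,1,1), (1,1,2), (1,1,2), (1,2), (2,2,2)
    |P|=4: 4 collections, coeffs (), (1), (1), (1,1)


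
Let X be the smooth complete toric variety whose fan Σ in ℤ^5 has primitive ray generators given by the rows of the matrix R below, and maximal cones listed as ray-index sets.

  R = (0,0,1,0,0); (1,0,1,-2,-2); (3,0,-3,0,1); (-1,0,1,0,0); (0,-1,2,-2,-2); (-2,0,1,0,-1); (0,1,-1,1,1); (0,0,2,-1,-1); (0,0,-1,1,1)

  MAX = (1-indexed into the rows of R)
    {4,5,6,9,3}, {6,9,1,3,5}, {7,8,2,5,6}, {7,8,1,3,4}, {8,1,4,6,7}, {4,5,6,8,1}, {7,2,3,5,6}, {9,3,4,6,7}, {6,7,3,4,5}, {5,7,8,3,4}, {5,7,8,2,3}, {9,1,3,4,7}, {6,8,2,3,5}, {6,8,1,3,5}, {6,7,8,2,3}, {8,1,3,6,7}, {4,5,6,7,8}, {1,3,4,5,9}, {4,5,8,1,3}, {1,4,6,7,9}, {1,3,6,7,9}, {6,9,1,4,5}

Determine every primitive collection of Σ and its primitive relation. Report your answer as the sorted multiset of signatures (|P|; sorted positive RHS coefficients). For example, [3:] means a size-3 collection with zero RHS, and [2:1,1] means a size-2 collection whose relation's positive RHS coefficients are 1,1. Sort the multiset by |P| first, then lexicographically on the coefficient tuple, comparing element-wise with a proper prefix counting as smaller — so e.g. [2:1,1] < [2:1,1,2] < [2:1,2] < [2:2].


Minimal non-faces — 9 found among 9 rays, 22 max cones:

  P = {8,9}:  v_{8} + v_{9} = v_{1} ; sig = [2:1]
  P = {2,9}:  v_{2} + v_{9} = v_{3} + v_{6} + v_{8} ; sig = [2:1,1,1]
  P = {1,2}:  v_{1} + v_{2} = v_{3} + v_{6} + 2·v_{8} ; sig = [2:1,1,2]
  P = {2,4}:  v_{2} + v_{4} = 2·v_{5} + 2·v_{7} ; sig = [2:2,2]
  P = {5,7,9}:  v_{5} + v_{7} + v_{9} = 0 ; sig = [3:]
  P = {1,5,7}:  v_{1} + v_{5} + v_{7} = v_{8} ; sig = [3:1]
  P = {1,3,4,6}:  v_{1} + v_{3} + v_{4} + v_{6} = 0 ; sig = [4:]
  P = {3,4,6,8}:  v_{3} + v_{4} + v_{6} + v_{8} = v_{5} + v_{7} ; sig = [4:1,1]
  P = {3,5,6,7,8}:  v_{3} + v_{5} + v_{6} + v_{7} + v_{8} = v_{2} ; sig = [5:1]

Sorted signature multiset PRS(X):
{ [2:1],  [2:1,1,1],  [2:1,1,2],  [2:2,2],  [3:],  [3:1],  [4:],  [4:1,1],  [5:1] }


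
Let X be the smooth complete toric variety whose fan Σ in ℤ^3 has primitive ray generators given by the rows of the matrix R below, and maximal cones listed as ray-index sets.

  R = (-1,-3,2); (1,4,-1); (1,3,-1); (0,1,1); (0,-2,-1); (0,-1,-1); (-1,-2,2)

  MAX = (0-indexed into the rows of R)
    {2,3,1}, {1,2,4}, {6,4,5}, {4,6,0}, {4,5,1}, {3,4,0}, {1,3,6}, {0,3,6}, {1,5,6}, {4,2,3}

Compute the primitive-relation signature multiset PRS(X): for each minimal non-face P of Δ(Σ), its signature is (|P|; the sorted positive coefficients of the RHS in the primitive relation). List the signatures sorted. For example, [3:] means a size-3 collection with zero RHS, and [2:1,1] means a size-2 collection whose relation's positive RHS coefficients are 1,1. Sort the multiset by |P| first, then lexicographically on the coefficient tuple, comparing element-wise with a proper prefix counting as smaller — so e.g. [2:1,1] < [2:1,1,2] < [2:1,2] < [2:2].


9 minimal non-faces of Δ(Σ) (on 7 rays):

  {3,5}:  v_{3} + v_{5} = 0 — sig = [2:]
  {0,1}:  v_{0} + v_{1} = v_{3} — sig = [2:1]
  {2,6}:  v_{2} + v_{6} = v_{3} — sig = [2:1]
  {0,5}:  v_{0} + v_{5} = v_{4} + v_{6} — sig = [2:1,1]
  {2,5}:  v_{2} + v_{5} = v_{1} + v_{4} — sig = [2:1,1]
  {0,2}:  v_{0} + v_{2} = 2·v_{3} + v_{4} — sig = [2:1,2]
  {1,4,6}:  v_{1} + v_{4} + v_{6} = 0 — sig = [3:]
  {1,3,4}:  v_{1} + v_{3} + v_{4} = v_{2} — sig = [3:1]
  {3,4,6}:  v_{3} + v_{4} + v_{6} = v_{0} — sig = [3:1]

so the primitive-relation signature multiset is
{ [2:],  [2:1] ×2,  [2:1,1] ×2,  [2:1,2],  [3:],  [3:1] ×2 }


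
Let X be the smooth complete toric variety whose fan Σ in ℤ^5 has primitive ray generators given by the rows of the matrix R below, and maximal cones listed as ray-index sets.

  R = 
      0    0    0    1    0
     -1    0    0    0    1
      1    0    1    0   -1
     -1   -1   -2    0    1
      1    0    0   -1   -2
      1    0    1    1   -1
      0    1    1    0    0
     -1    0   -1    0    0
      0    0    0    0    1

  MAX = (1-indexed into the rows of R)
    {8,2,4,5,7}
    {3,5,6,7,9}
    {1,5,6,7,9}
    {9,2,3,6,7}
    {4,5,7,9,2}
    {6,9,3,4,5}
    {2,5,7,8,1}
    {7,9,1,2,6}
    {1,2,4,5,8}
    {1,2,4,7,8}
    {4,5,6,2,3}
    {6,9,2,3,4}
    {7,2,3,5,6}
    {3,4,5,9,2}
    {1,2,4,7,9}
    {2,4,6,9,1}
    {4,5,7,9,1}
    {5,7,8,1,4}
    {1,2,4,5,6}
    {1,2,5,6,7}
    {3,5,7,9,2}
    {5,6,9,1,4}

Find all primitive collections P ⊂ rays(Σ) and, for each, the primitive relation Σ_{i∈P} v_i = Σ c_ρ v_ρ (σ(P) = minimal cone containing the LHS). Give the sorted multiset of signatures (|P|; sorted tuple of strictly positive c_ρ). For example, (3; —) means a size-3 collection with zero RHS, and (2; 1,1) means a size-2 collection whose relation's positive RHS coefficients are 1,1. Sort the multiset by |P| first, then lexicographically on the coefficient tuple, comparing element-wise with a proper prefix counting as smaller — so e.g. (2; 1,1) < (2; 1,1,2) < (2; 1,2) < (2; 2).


9 collections generate NE(X_Σ); each relation:

  • {1,3}:  v_{1} + v_{3} = v_{6}  ⇒ sig = (2; 1)
  • {8,9}:  v_{8} + v_{9} = v_{4} + v_{7}  ⇒ sig = (2; 1,1)
  • {3,8}:  v_{3} + v_{8} = v_{1} + v_{2} + v_{5}  ⇒ sig = (2; 1,1,1)
  • {6,8}:  v_{6} + v_{8} = 2·v_{1} + v_{2} + v_{5}  ⇒ sig = (2; 1,1,2)
  • {3,4,7}:  v_{3} + v_{4} + v_{7} = 0  ⇒ sig = (3; —)
  • {4,6,7}:  v_{4} + v_{6} + v_{7} = v_{1}  ⇒ sig = (3; 1)
  • {1,2,5,9}:  v_{1} + v_{2} + v_{5} + v_{9} = 0  ⇒ sig = (4; —)
  • {2,5,6,9}:  v_{2} + v_{5} + v_{6} + v_{9} = v_{3}  ⇒ sig = (4; 1)
  • {1,2,4,5,7}:  v_{1} + v_{2} + v_{4} + v_{5} + v_{7} = v_{8}  ⇒ sig = (5; 1)

Hence PRS(X_Σ) =
    |P|=2: 4 collections, coeffs (1), (1,1), (1,1,1), (1,1,2)
    |P|=3: 2 collections, coeffs (), (1)
    |P|=4: 2 collections, coeffs (), (1)
    |P|=5: 1 collection, coeffs (1)


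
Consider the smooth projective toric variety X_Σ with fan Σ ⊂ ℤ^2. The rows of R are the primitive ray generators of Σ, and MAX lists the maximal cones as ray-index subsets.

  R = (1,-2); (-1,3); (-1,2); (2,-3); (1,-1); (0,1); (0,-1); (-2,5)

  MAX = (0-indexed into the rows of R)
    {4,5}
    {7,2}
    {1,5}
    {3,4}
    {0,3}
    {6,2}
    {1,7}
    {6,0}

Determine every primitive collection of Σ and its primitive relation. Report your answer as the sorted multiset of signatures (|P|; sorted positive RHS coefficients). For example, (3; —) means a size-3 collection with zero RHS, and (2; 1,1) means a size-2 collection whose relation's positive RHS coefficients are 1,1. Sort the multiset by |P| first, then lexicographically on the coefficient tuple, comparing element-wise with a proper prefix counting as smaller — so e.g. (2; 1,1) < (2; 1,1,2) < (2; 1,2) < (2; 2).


Primitive collections (20):

  {0,2}:  v_{0} + v_{2} = 0  so sig = (2; —)
  {5,6}:  v_{5} + v_{6} = 0  so sig = (2; —)
  {0,1}:  v_{0} + v_{1} = v_{5}  so sig = (2; 1)
  {0,4}:  v_{0} + v_{4} = v_{3}  so sig = (2; 1)
  {0,5}:  v_{0} + v_{5} = v_{4}  so sig = (2; 1)
  {0,7}:  v_{0} + v_{7} = v_{1}  so sig = (2; 1)
  {1,2}:  v_{1} + v_{2} = v_{7}  so sig = (2; 1)
  {1,6}:  v_{1} + v_{6} = v_{2}  so sig = (2; 1)
  {2,3}:  v_{2} + v_{3} = v_{4}  so sig = (2; 1)
  {2,4}:  v_{2} + v_{4} = v_{5}  so sig = (2; 1)
  {2,5}:  v_{2} + v_{5} = v_{1}  so sig = (2; 1)
  {4,6}:  v_{4} + v_{6} = v_{0}  so sig = (2; 1)
  {1,3}:  v_{1} + v_{3} = v_{4} + v_{5}  so sig = (2; 1,1)
  {4,7}:  v_{4} + v_{7} = v_{1} + v_{5}  so sig = (2; 1,1)
  {1,4}:  v_{1} + v_{4} = 2·v_{5}  so sig = (2; 2)
  {3,5}:  v_{3} + v_{5} = 2·v_{4}  so sig = (2; 2)
  {3,6}:  v_{3} + v_{6} = 2·v_{0}  so sig = (2; 2)
  {3,7}:  v_{3} + v_{7} = 2·v_{5}  so sig = (2; 2)
  {5,7}:  v_{5} + v_{7} = 2·v_{1}  so sig = (2; 2)
  {6,7}:  v_{6} + v_{7} = 2·v_{2}  so sig = (2; 2)

Signatures (|P|; sorted positive RHS coefficients), sorted:
[(2; —), (2; —), (2; 1), (2; 1), (2; 1), (2; 1), (2; 1), (2; 1), (2; 1), (2; 1), (2; 1), (2; 1), (2; 1,1), (2; 1,1), (2; 2), (2; 2), (2; 2), (2; 2), (2; 2), (2; 2)]


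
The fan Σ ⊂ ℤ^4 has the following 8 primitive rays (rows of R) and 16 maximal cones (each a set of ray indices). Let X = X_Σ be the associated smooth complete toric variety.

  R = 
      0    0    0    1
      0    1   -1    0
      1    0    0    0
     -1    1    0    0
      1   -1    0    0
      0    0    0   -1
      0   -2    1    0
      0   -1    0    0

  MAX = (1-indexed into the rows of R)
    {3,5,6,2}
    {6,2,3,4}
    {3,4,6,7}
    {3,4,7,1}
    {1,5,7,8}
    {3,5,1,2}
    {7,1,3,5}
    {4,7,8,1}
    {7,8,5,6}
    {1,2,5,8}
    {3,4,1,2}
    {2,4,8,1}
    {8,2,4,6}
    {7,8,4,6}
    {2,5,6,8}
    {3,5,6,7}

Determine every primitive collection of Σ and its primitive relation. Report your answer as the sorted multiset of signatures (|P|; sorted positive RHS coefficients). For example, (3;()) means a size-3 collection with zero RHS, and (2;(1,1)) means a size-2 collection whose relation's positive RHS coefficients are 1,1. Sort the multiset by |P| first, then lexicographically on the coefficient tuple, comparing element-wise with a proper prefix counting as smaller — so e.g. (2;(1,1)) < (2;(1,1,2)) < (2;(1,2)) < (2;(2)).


The 4 primitive collections of Σ (r=8, n=4):

  • {1,6}:  v_{1} + v_{6} = 0 — sig = (2;())
  • {4,5}:  v_{4} + v_{5} = 0 — sig = (2;())
  • {2,7}:  v_{2} + v_{7} = v_{8} — sig = (2;(1))
  • {3,8}:  v_{3} + v_{8} = v_{5} — sig = (2;(1))

Sorted signature multiset PRS(X):
{ (2;()) ×2,  (2;(1)) ×2 }


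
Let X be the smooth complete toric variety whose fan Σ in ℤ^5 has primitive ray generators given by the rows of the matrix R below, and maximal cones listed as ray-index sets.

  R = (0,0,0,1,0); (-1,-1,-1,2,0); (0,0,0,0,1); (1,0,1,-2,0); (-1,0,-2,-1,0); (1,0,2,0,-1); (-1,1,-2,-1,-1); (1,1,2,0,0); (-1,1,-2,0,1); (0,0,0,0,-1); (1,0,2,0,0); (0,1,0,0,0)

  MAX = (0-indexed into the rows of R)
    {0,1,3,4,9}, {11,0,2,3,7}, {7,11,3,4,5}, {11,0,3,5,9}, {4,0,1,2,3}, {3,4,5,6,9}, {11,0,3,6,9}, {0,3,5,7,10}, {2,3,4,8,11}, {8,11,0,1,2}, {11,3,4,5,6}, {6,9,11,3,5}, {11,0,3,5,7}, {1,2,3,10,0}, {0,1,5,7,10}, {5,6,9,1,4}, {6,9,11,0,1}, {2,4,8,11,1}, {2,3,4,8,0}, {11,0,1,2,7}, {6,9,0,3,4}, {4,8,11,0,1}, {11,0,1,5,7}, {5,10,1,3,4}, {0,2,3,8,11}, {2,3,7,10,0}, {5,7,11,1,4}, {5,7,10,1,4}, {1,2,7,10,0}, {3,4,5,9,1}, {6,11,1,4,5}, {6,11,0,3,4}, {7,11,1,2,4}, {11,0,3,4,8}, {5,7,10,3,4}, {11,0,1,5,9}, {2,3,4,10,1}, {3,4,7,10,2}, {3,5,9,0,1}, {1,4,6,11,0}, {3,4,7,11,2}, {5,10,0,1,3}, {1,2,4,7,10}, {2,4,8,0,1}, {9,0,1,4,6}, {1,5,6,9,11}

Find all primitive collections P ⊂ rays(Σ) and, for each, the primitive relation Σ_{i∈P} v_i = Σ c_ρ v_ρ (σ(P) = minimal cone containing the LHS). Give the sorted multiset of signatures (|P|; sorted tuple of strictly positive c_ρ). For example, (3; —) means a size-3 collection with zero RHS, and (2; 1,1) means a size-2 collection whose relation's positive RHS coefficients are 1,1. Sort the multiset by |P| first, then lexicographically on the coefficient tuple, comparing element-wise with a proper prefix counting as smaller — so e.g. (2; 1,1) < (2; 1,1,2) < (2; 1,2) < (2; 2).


Primitive collections (23):

  P = {2,9}:  v_{2} + v_{9} = 0 ; sig = (2; —)
  P = {2,5}:  v_{2} + v_{5} = v_{10} ; sig = (2; 1)
  P = {5,8}:  v_{5} + v_{8} = v_{11} ; sig = (2; 1)
  P = {9,10}:  v_{9} + v_{10} = v_{5} ; sig = (2; 1)
  P = {10,11}:  v_{10} + v_{11} = v_{7} ; sig = (2; 1)
  P = {2,6}:  v_{2} + v_{6} = v_{4} + v_{11} ; sig = (2; 1,1)
  P = {7,9}:  v_{7} + v_{9} = v_{5} + v_{11} ; sig = (2; 1,1)
  P = {8,10}:  v_{8} + v_{10} = v_{2} + v_{11} ; sig = (2; 1,1)
  P = {6,10}:  v_{6} + v_{10} = v_{4} + v_{5} + v_{11} ; sig = (2; 1,1,1)
  P = {8,9}:  v_{8} + v_{9} = v_{0} + v_{4} + v_{11} ; sig = (2; 1,1,1)
  P = {6,7}:  v_{6} + v_{7} = v_{4} + v_{5} + 2·v_{11} ; sig = (2; 1,1,2)
  P = {7,8}:  v_{7} + v_{8} = v_{2} + 2·v_{11} ; sig = (2; 1,2)
  P = {6,8}:  v_{6} + v_{8} = v_{0} + 2·v_{4} + 2·v_{11} ; sig = (2; 1,2,2)
  P = {0,4,10}:  v_{0} + v_{4} + v_{10} = 0 ; sig = (3; —)
  P = {1,3,11}:  v_{1} + v_{3} + v_{11} = 0 ; sig = (3; —)
  P = {0,4,5}:  v_{0} + v_{4} + v_{5} = v_{9} ; sig = (3; 1)
  P = {0,4,7}:  v_{0} + v_{4} + v_{7} = v_{11} ; sig = (3; 1)
  P = {1,3,7}:  v_{1} + v_{3} + v_{7} = v_{10} ; sig = (3; 1)
  P = {4,9,11}:  v_{4} + v_{9} + v_{11} = v_{6} ; sig = (3; 1)
  P = {1,3,6}:  v_{1} + v_{3} + v_{6} = v_{4} + v_{9} ; sig = (3; 1,1)
  P = {1,3,8}:  v_{1} + v_{3} + v_{8} = v_{0} + v_{2} + v_{4} ; sig = (3; 1,1,1)
  P = {0,5,6}:  v_{0} + v_{5} + v_{6} = 2·v_{9} + v_{11} ; sig = (3; 1,2)
  P = {0,2,4,11}:  v_{0} + v_{2} + v_{4} + v_{11} = v_{8} ; sig = (4; 1)

so the primitive-relation signature multiset is
    (2; —)
    (2; 1)
    (2; 1)
    (2; 1)
    (2; 1)
    (2; 1,1)
    (2; 1,1)
    (2; 1,1)
    (2; 1,1,1)
    (2; 1,1,1)
    (2; 1,1,2)
    (2; 1,2)
    (2; 1,2,2)
    (3; —)
    (3; —)
    (3; 1)
    (3; 1)
    (3; 1)
    (3; 1)
    (3; 1,1)
    (3; 1,1,1)
    (3; 1,2)
    (4; 1)


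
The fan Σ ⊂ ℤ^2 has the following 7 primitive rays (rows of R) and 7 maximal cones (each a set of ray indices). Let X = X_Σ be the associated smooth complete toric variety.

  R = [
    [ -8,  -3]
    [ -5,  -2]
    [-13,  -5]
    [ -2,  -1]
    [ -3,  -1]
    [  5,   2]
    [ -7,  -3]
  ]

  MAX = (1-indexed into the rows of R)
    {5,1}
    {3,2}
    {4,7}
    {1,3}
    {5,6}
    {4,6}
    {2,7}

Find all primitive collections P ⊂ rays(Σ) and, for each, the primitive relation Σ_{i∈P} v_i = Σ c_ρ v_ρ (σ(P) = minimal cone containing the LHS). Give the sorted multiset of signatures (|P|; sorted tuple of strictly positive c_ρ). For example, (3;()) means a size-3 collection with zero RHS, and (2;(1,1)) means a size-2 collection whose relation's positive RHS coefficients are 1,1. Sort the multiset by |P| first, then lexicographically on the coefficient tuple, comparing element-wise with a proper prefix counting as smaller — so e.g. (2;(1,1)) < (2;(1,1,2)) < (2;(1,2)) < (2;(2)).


Σ has 14 primitive collections:

  • {2,6}:  v_{2} + v_{6} = 0 — sig = (2;())
  • {1,2}:  v_{1} + v_{2} = v_{3} — sig = (2;(1))
  • {1,6}:  v_{1} + v_{6} = v_{5} — sig = (2;(1))
  • {2,4}:  v_{2} + v_{4} = v_{7} — sig = (2;(1))
  • {2,5}:  v_{2} + v_{5} = v_{1} — sig = (2;(1))
  • {3,6}:  v_{3} + v_{6} = v_{1} — sig = (2;(1))
  • {4,5}:  v_{4} + v_{5} = v_{2} — sig = (2;(1))
  • {6,7}:  v_{6} + v_{7} = v_{4} — sig = (2;(1))
  • {1,4}:  v_{1} + v_{4} = 2·v_{2} — sig = (2;(2))
  • {3,5}:  v_{3} + v_{5} = 2·v_{1} — sig = (2;(2))
  • {5,7}:  v_{5} + v_{7} = 2·v_{2} — sig = (2;(2))
  • {1,7}:  v_{1} + v_{7} = 3·v_{2} — sig = (2;(3))
  • {3,4}:  v_{3} + v_{4} = 3·v_{2} — sig = (2;(3))
  • {3,7}:  v_{3} + v_{7} = 4·v_{2} — sig = (2;(4))

so the primitive-relation signature multiset is
    (2;())
    (2;(1))
    (2;(1))
    (2;(1))
    (2;(1))
    (2;(1))
    (2;(1))
    (2;(1))
    (2;(2))
    (2;(2))
    (2;(2))
    (2;(3))
    (2;(3))
    (2;(4))


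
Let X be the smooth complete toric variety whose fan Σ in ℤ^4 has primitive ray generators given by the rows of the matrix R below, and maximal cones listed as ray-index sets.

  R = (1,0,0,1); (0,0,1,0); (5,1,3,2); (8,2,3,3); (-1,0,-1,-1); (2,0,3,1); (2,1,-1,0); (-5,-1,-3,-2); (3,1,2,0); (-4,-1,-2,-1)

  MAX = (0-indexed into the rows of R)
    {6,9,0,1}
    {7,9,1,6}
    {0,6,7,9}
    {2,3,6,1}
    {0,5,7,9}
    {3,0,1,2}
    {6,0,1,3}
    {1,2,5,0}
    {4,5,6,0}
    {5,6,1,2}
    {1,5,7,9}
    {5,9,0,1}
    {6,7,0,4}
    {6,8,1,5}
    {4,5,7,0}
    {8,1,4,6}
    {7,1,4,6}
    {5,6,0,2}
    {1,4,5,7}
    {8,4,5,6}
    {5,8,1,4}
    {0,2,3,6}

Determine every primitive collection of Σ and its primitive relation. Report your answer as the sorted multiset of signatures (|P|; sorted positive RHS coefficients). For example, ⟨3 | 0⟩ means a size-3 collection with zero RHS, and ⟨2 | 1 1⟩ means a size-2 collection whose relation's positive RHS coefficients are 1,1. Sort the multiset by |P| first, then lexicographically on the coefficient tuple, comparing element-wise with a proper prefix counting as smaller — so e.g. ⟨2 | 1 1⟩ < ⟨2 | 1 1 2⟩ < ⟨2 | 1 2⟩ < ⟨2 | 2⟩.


Primitive collections (20):

  P={2,7}:  v_{2} + v_{7} = 0  →  sig = ⟨2 | 0⟩
  P={4,9}:  v_{4} + v_{9} = v_{7}  →  sig = ⟨2 | 1⟩
  P={0,8}:  v_{0} + v_{8} = v_{5} + v_{6}  →  sig = ⟨2 | 1 1⟩
  P={2,4}:  v_{2} + v_{4} = v_{5} + v_{6}  →  sig = ⟨2 | 1 1⟩
  P={2,9}:  v_{2} + v_{9} = v_{0} + v_{1}  →  sig = ⟨2 | 1 1⟩
  P={3,4}:  v_{3} + v_{4} = v_{2} + v_{6}  →  sig = ⟨2 | 1 1⟩
  P={8,9}:  v_{8} + v_{9} = v_{1} + v_{4}  →  sig = ⟨2 | 1 1⟩
  P={3,7}:  v_{3} + v_{7} = v_{0} + v_{1} + v_{6}  →  sig = ⟨2 | 1 1 1⟩
  P={3,8}:  v_{3} + v_{8} = v_{1} + v_{2} + v_{5} + 2·v_{6}  →  sig = ⟨2 | 1 1 1 2⟩
  P={7,8}:  v_{7} + v_{8} = v_{1} + 2·v_{4}  →  sig = ⟨2 | 1 2⟩
  P={2,8}:  v_{2} + v_{8} = v_{1} + 2·v_{5} + 2·v_{6}  →  sig = ⟨2 | 1 2 2⟩
  P={3,9}:  v_{3} + v_{9} = 2·v_{0} + 2·v_{1} + v_{6}  →  sig = ⟨2 | 1 2 2⟩
  P={3,5}:  v_{3} + v_{5} = 2·v_{2}  →  sig = ⟨2 | 2⟩
  P={0,1,4}:  v_{0} + v_{1} + v_{4} = 0  →  sig = ⟨3 | 0⟩
  P={5,6,9}:  v_{5} + v_{6} + v_{9} = 0  →  sig = ⟨3 | 0⟩
  P={0,1,7}:  v_{0} + v_{1} + v_{7} = v_{9}  →  sig = ⟨3 | 1⟩
  P={5,6,7}:  v_{5} + v_{6} + v_{7} = v_{4}  →  sig = ⟨3 | 1⟩
  P={0,1,2,6}:  v_{0} + v_{1} + v_{2} + v_{6} = v_{3}  →  sig = ⟨4 | 1⟩
  P={0,1,5,6}:  v_{0} + v_{1} + v_{5} + v_{6} = v_{2}  →  sig = ⟨4 | 1⟩
  P={1,4,5,6}:  v_{1} + v_{4} + v_{5} + v_{6} = v_{8}  →  sig = ⟨4 | 1⟩

so the primitive-relation signature multiset is
[⟨2 | 0⟩, ⟨2 | 1⟩, ⟨2 | 1 1⟩, ⟨2 | 1 1⟩, ⟨2 | 1 1⟩, ⟨2 | 1 1⟩, ⟨2 | 1 1⟩, ⟨2 | 1 1 1⟩, ⟨2 | 1 1 1 2⟩, ⟨2 | 1 2⟩, ⟨2 | 1 2 2⟩, ⟨2 | 1 2 2⟩, ⟨2 | 2⟩, ⟨3 | 0⟩, ⟨3 | 0⟩, ⟨3 | 1⟩, ⟨3 | 1⟩, ⟨4 | 1⟩, ⟨4 | 1⟩, ⟨4 | 1⟩]


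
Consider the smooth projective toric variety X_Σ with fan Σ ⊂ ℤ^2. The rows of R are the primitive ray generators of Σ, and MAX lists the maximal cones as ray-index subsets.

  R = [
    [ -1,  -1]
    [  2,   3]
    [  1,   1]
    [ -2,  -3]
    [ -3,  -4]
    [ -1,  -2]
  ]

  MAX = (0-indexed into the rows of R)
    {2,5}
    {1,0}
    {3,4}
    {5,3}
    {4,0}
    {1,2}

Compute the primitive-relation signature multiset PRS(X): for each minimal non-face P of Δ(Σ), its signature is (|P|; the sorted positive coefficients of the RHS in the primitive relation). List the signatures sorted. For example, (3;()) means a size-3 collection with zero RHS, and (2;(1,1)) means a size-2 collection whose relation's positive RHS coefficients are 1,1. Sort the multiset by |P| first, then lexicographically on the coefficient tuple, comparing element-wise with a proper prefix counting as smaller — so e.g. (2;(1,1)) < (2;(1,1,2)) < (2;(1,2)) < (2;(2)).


|primitive collections| = 9. Relations:

  P = {0,2}:  v_{0} + v_{2} = 0 — sig = (2;())
  P = {1,3}:  v_{1} + v_{3} = 0 — sig = (2;())
  P = {0,3}:  v_{0} + v_{3} = v_{4} — sig = (2;(1))
  P = {0,5}:  v_{0} + v_{5} = v_{3} — sig = (2;(1))
  P = {1,4}:  v_{1} + v_{4} = v_{0} — sig = (2;(1))
  P = {1,5}:  v_{1} + v_{5} = v_{2} — sig = (2;(1))
  P = {2,3}:  v_{2} + v_{3} = v_{5} — sig = (2;(1))
  P = {2,4}:  v_{2} + v_{4} = v_{3} — sig = (2;(1))
  P = {4,5}:  v_{4} + v_{5} = 2·v_{3} — sig = (2;(2))

Hence PRS(X_Σ) =
[(2;()), (2;()), (2;(1)), (2;(1)), (2;(1)), (2;(1)), (2;(1)), (2;(1)), (2;(2))]


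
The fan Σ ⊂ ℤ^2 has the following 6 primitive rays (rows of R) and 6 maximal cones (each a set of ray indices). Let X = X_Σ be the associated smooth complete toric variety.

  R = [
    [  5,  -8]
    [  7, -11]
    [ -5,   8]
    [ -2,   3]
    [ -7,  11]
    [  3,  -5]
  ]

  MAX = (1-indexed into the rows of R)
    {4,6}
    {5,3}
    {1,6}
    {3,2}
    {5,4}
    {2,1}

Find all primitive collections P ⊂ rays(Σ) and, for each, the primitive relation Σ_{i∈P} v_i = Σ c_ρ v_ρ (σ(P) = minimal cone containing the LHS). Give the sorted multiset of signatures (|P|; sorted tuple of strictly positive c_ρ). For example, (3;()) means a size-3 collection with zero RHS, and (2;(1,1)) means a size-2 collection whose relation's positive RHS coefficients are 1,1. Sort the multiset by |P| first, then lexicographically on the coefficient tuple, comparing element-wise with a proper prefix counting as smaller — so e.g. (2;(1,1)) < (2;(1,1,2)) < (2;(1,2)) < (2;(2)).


9 minimal non-faces of Δ(Σ) (on 6 rays):

  P={1,3}:  v_{1} + v_{3} = 0  →  sig = (2;())
  P={2,5}:  v_{2} + v_{5} = 0  →  sig = (2;())
  P={1,4}:  v_{1} + v_{4} = v_{6}  →  sig = (2;(1))
  P={1,5}:  v_{1} + v_{5} = v_{4}  →  sig = (2;(1))
  P={2,4}:  v_{2} + v_{4} = v_{1}  →  sig = (2;(1))
  P={3,4}:  v_{3} + v_{4} = v_{5}  →  sig = (2;(1))
  P={3,6}:  v_{3} + v_{6} = v_{4}  →  sig = (2;(1))
  P={2,6}:  v_{2} + v_{6} = 2·v_{1}  →  sig = (2;(2))
  P={5,6}:  v_{5} + v_{6} = 2·v_{4}  →  sig = (2;(2))

Signatures (|P|; sorted positive RHS coefficients), sorted:
    |P|=2: 9 collections, coeffs (), (), (1), (1), (1), (1), (1), (2), (2)


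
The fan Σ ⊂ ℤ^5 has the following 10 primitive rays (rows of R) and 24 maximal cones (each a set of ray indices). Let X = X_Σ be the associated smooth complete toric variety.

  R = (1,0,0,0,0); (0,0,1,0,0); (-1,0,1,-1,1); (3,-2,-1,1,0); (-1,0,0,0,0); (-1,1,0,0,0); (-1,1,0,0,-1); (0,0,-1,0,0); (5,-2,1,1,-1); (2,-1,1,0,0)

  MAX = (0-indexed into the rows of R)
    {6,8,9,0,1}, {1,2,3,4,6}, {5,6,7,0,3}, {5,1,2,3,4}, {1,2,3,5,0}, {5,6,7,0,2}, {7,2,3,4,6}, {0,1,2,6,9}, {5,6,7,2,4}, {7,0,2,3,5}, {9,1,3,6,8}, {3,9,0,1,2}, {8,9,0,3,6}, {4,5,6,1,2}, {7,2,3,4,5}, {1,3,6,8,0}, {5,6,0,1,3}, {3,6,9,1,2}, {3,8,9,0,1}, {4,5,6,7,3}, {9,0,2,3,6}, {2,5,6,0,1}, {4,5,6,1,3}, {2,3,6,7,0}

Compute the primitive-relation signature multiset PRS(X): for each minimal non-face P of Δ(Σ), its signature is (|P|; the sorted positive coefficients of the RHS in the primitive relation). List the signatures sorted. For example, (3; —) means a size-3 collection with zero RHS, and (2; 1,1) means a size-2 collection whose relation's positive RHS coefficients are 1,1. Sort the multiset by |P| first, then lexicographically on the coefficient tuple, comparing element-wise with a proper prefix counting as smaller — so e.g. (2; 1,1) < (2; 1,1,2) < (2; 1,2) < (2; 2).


12 minimal non-faces of Δ(Σ) (on 10 rays):

  P = {0,4}:  v_{0} + v_{4} = 0 ; sig = (2; —)
  P = {1,7}:  v_{1} + v_{7} = 0 ; sig = (2; —)
  P = {5,9}:  v_{5} + v_{9} = v_{0} + v_{1} ; sig = (2; 1,1)
  P = {4,8}:  v_{4} + v_{8} = v_{1} + v_{3} + v_{6} + v_{9} ; sig = (2; 1,1,1,1)
  P = {4,9}:  v_{4} + v_{9} = v_{1} + v_{2} + v_{3} + v_{6} ; sig = (2; 1,1,1,1)
  P = {7,8}:  v_{7} + v_{8} = v_{0} + v_{3} + v_{6} + v_{9} ; sig = (2; 1,1,1,1)
  P = {7,9}:  v_{7} + v_{9} = v_{0} + v_{2} + v_{3} + v_{6} ; sig = (2; 1,1,1,1)
  P = {5,8}:  v_{5} + v_{8} = 2·v_{0} + 2·v_{1} + v_{3} + v_{6} ; sig = (2; 1,1,2,2)
  P = {2,8}:  v_{2} + v_{8} = 2·v_{9} ; sig = (2; 2)
  P = {2,3,5,6}:  v_{2} + v_{3} + v_{5} + v_{6} = 0 ; sig = (4; —)
  P = {0,1,2,3,6}:  v_{0} + v_{1} + v_{2} + v_{3} + v_{6} = v_{9} ; sig = (5; 1)
  P = {0,1,3,6,9}:  v_{0} + v_{1} + v_{3} + v_{6} + v_{9} = v_{8} ; sig = (5; 1)

so the primitive-relation signature multiset is
[(2; —), (2; —), (2; 1,1), (2; 1,1,1,1), (2; 1,1,1,1), (2; 1,1,1,1), (2; 1,1,1,1), (2; 1,1,2,2), (2; 2), (4; —), (5; 1), (5; 1)]


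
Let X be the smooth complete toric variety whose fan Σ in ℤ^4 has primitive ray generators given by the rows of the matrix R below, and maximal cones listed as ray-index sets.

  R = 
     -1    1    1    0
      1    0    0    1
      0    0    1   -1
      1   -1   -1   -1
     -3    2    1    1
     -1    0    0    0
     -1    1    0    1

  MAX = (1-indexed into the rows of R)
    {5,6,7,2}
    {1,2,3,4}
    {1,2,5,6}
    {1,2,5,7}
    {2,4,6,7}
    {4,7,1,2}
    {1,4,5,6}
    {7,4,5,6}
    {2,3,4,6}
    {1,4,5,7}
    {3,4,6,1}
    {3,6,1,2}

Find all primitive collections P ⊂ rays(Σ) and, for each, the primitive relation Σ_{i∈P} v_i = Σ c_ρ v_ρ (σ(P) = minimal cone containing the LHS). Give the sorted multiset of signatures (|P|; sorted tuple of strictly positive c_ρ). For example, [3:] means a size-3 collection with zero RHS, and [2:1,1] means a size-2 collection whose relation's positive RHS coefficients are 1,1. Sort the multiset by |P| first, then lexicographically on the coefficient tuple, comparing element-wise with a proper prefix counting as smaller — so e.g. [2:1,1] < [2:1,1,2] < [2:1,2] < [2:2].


Minimal non-faces — 5 found among 7 rays, 12 max cones:

  • {3,7}:  v_{3} + v_{7} = v_{1} ; sig = [2:1]
  • {3,5}:  v_{3} + v_{5} = 2·v_{1} + v_{6} ; sig = [2:1,2]
  • {1,6,7}:  v_{1} + v_{6} + v_{7} = v_{5} ; sig = [3:1]
  • {2,4,5}:  v_{2} + v_{4} + v_{5} = v_{7} ; sig = [3:1]
  • {1,2,4,6}:  v_{1} + v_{2} + v_{4} + v_{6} = 0 ; sig = [4:]

Sorted signature multiset PRS(X):
{ [2:1],  [2:1,2],  [3:1] ×2,  [4:] }


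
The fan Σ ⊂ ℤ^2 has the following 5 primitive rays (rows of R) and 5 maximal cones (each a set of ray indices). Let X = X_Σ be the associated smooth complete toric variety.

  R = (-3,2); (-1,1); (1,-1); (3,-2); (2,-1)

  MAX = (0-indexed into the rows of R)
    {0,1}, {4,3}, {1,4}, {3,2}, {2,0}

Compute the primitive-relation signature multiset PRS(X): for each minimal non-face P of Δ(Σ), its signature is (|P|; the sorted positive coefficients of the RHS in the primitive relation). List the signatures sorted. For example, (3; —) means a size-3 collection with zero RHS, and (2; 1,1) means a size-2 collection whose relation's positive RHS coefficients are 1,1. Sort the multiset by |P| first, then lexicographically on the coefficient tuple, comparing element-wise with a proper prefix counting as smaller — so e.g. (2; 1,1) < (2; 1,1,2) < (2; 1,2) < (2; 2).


|primitive collections| = 5. Relations:

  P={0,3}:  v_{0} + v_{3} = 0  ⇒ sig = (2; —)
  P={1,2}:  v_{1} + v_{2} = 0  ⇒ sig = (2; —)
  P={0,4}:  v_{0} + v_{4} = v_{1}  ⇒ sig = (2; 1)
  P={1,3}:  v_{1} + v_{3} = v_{4}  ⇒ sig = (2; 1)
  P={2,4}:  v_{2} + v_{4} = v_{3}  ⇒ sig = (2; 1)

Hence PRS(X_Σ) =
{ (2; —) ×2,  (2; 1) ×3 }


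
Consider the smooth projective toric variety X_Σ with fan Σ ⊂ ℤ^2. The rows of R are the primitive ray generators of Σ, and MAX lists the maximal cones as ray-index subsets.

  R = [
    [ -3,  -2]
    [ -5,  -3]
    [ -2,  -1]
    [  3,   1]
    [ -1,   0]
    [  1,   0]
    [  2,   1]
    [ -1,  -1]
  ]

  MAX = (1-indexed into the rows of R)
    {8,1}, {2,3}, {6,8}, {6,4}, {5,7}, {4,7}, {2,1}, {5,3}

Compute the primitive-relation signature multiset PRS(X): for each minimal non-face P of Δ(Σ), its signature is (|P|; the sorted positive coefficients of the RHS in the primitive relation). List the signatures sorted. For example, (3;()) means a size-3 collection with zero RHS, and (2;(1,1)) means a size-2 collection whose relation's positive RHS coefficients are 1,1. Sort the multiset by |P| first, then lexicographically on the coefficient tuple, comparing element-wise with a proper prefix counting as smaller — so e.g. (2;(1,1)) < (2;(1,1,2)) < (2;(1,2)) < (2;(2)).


Minimal non-faces — 20 found among 8 rays, 8 max cones:

  P={3,7}:  v_{3} + v_{7} = 0 ; sig = (2;())
  P={5,6}:  v_{5} + v_{6} = 0 ; sig = (2;())
  P={1,3}:  v_{1} + v_{3} = v_{2} ; sig = (2;(1))
  P={1,7}:  v_{1} + v_{7} = v_{8} ; sig = (2;(1))
  P={2,7}:  v_{2} + v_{7} = v_{1} ; sig = (2;(1))
  P={3,4}:  v_{3} + v_{4} = v_{6} ; sig = (2;(1))
  P={3,6}:  v_{3} + v_{6} = v_{8} ; sig = (2;(1))
  P={3,8}:  v_{3} + v_{8} = v_{1} ; sig = (2;(1))
  P={4,5}:  v_{4} + v_{5} = v_{7} ; sig = (2;(1))
  P={5,8}:  v_{5} + v_{8} = v_{3} ; sig = (2;(1))
  P={6,7}:  v_{6} + v_{7} = v_{4} ; sig = (2;(1))
  P={7,8}:  v_{7} + v_{8} = v_{6} ; sig = (2;(1))
  P={1,4}:  v_{1} + v_{4} = v_{6} + v_{8} ; sig = (2;(1,1))
  P={2,6}:  v_{2} + v_{6} = v_{1} + v_{8} ; sig = (2;(1,1))
  P={1,5}:  v_{1} + v_{5} = 2·v_{3} ; sig = (2;(2))
  P={1,6}:  v_{1} + v_{6} = 2·v_{8} ; sig = (2;(2))
  P={2,4}:  v_{2} + v_{4} = 2·v_{8} ; sig = (2;(2))
  P={2,8}:  v_{2} + v_{8} = 2·v_{1} ; sig = (2;(2))
  P={4,8}:  v_{4} + v_{8} = 2·v_{6} ; sig = (2;(2))
  P={2,5}:  v_{2} + v_{5} = 3·v_{3} ; sig = (2;(3))

Hence PRS(X_Σ) =
    (2;())
    (2;())
    (2;(1))
    (2;(1))
    (2;(1))
    (2;(1))
    (2;(1))
    (2;(1))
    (2;(1))
    (2;(1))
    (2;(1))
    (2;(1))
    (2;(1,1))
    (2;(1,1))
    (2;(2))
    (2;(2))
    (2;(2))
    (2;(2))
    (2;(2))
    (2;(3))
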